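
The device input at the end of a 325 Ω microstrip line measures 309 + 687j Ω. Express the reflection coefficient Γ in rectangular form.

Γ = (Z_L − Z_0)/(Z_L + Z_0) = (-16 + j687)/(634 + j687)

Γ ≈ 0.528 + j0.511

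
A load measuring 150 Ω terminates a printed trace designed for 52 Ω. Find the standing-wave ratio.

Γ = (150 − 52)/(150 + 52) = 0.485
VSWR = (1 + 0.485)/(1 − 0.485)

VSWR ≈ 2.88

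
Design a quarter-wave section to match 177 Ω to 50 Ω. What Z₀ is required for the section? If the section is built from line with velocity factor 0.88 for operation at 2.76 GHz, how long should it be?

Z_qwt ≈ 94.1 Ω; length ≈ 2.39 cm

Z_qwt = √(Z_0·R_L) = √(50 × 177) = √8850
λ = 0.88·c/f = 0.0957 m, so l = λ/4 = 0.0239 m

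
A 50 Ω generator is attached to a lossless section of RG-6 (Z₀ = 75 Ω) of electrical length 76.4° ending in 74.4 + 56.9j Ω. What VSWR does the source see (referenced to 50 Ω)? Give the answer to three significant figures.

tan(βl) = 4.13
Z_in = Z_0·(Z_L + jZ_0·tanβl)/(Z_0 + jZ_L·tanβl) = 62.9 − j50.9 Ω
Γ_s = (Z_in − Z_s)/(Z_in + Z_s) = (12.9 − j50.9)/(113 − j50.9), |Γ_s| = 0.424
VSWR = (1 + |Γ_s|)/(1 − |Γ_s|)

VSWR ≈ 2.47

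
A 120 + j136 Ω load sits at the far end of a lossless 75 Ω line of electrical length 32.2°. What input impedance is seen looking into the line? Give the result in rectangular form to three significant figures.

tan(βl) = tan(32.2°) = 0.63
Z_in = Z_0·(Z_L + jZ_0·tanβl)/(Z_0 + jZ_L·tanβl)
     = 75·(120 + j183)/(-10.6 + j75.6)

Z_in ≈ 162 − j142 Ω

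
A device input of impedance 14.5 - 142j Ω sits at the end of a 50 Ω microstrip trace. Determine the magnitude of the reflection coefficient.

|Γ| ≈ 0.938

Γ = (Z_L − Z_0)/(Z_L + Z_0) = (-35.5 − j142)/(64.5 − j142)
|Γ| = 146/156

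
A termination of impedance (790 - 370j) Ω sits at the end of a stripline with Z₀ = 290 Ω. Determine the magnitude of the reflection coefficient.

|Γ| ≈ 0.545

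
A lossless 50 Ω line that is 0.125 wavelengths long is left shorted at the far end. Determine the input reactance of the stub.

βl = 2π × 0.125 = 45°
tan(βl) = 1
For a shorted stub, Z_in = jZ_0·tan(βl)

X_in ≈ 50 Ω (inductive)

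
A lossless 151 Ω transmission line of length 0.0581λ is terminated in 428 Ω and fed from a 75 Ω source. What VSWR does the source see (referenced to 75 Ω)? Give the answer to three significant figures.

βl = 2π × 0.0581 = 20.9°
tan(βl) = 0.382
Z_in = Z_0·(Z_L + jZ_0·tanβl)/(Z_0 + jZ_L·tanβl) = 226 − j187 Ω
Γ_s = (Z_in − Z_s)/(Z_in + Z_s) = (151 − j187)/(301 − j187), |Γ_s| = 0.678
VSWR = (1 + |Γ_s|)/(1 − |Γ_s|)

VSWR ≈ 5.21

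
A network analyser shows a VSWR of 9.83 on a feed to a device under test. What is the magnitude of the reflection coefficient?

|Γ| ≈ 0.815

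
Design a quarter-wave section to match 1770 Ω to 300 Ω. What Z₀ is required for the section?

Z_qwt = √(Z_0·R_L) = √(300 × 1770) = √531000

Z_qwt ≈ 729 Ω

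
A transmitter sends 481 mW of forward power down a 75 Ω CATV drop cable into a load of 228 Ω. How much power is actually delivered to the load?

Γ = (228 − 75)/(228 + 75) = 0.505
|Γ|² = 0.255
P_refl = |Γ|²·P_inc = 123 mW, P_del = (1 − |Γ|²)·P_inc = 358 mW

P_delivered ≈ 358 mW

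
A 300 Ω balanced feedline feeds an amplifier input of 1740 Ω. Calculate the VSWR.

Γ = (1740 − 300)/(1740 + 300) = 0.706
VSWR = (1 + 0.706)/(1 − 0.706)

VSWR ≈ 5.8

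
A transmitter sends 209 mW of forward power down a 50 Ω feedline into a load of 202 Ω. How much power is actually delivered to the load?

P_delivered ≈ 133 mW

Γ = (202 − 50)/(202 + 50) = 0.603
|Γ|² = 0.364
P_refl = |Γ|²·P_inc = 76 mW, P_del = (1 − |Γ|²)·P_inc = 133 mW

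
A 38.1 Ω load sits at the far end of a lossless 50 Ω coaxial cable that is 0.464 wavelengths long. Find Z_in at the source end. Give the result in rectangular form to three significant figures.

Z_in ≈ 38.9 − j4.68 Ω

βl = 2π × 0.464 = 167°
tan(βl) = tan(167°) = -0.23
Z_in = Z_0·(Z_L + jZ_0·tanβl)/(Z_0 + jZ_L·tanβl)
     = 50·(38.1 − j11.5)/(50 − j8.77)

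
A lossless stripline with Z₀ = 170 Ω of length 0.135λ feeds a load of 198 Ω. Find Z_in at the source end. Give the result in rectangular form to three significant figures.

Z_in ≈ 165 − j25 Ω

βl = 2π × 0.135 = 48.6°
tan(βl) = tan(48.6°) = 1.13
Z_in = Z_0·(Z_L + jZ_0·tanβl)/(Z_0 + jZ_L·tanβl)
     = 170·(198 + j193)/(170 + j225)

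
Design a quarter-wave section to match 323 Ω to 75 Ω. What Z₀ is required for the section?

Z_qwt = √(Z_0·R_L) = √(75 × 323) = √24220

Z_qwt ≈ 156 Ω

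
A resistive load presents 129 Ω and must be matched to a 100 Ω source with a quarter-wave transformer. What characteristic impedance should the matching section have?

Z_qwt ≈ 114 Ω

Z_qwt = √(Z_0·R_L) = √(100 × 129) = √12900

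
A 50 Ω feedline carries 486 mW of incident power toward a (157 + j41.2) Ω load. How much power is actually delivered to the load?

|Γ| = |(107 + j41.2)/(207 + j41.2)| = 0.543
|Γ|² = 0.295
P_refl = |Γ|²·P_inc = 143 mW, P_del = (1 − |Γ|²)·P_inc = 343 mW

P_delivered ≈ 343 mW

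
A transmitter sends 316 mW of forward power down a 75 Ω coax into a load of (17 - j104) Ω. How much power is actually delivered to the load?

P_delivered ≈ 83.6 mW

|Γ| = |(-58 − j104)/(92 − j104)| = 0.858
|Γ|² = 0.735
P_refl = |Γ|²·P_inc = 232 mW, P_del = (1 − |Γ|²)·P_inc = 83.6 mW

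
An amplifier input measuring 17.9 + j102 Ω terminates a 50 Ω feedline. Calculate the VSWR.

Γ = (Z_L − Z_0)/(Z_L + Z_0) = (-32.1 + j102)/(67.9 + j102)
|Γ| = 107/123 = 0.873
VSWR = (1 + |Γ|)/(1 − |Γ|) = 1.87/0.127

VSWR ≈ 14.7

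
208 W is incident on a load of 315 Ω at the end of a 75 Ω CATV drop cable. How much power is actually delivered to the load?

P_delivered ≈ 129 W

Γ = (315 − 75)/(315 + 75) = 0.615
|Γ|² = 0.379
P_refl = |Γ|²·P_inc = 78.8 W, P_del = (1 − |Γ|²)·P_inc = 129 W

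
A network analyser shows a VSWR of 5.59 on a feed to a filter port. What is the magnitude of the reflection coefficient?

|Γ| ≈ 0.697

|Γ| = (S − 1)/(S + 1) = (5.59 − 1)/(5.59 + 1) = 4.59/6.59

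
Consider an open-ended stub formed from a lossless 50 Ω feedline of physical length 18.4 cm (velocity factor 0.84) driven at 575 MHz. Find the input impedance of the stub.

λ = v/f = 0.84·c / 575 MHz = 0.438 m
βl = 2π·l/λ = 2π × 0.42 = 151°
tan(βl) = -0.551
For an open-ended stub, Z_in = −jZ_0·cot(βl) = −jZ_0/tan(βl)

Z_in ≈ +j90.7 Ω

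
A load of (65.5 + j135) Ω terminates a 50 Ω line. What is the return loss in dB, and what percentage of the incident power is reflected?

RL ≈ 2.33 dB; 58.5% of incident power reflected

Γ = (15.5 + j135)/(115.5 + j135), |Γ| = 0.765
RL = −20·log₁₀(0.765) = 2.33 dB
P_refl/P_inc = |Γ|² = 0.585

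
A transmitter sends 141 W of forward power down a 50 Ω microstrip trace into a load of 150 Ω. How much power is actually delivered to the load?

Γ = (150 − 50)/(150 + 50) = 0.5
|Γ|² = 0.25
P_refl = |Γ|²·P_inc = 35.2 W, P_del = (1 − |Γ|²)·P_inc = 106 W

P_delivered ≈ 106 W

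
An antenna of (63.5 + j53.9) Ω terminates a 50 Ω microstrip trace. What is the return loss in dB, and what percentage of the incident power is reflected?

Γ = (13.5 + j53.9)/(113.5 + j53.9), |Γ| = 0.442
RL = −20·log₁₀(0.442) = 7.09 dB
P_refl/P_inc = |Γ|² = 0.196

RL ≈ 7.09 dB; 19.6% of incident power reflected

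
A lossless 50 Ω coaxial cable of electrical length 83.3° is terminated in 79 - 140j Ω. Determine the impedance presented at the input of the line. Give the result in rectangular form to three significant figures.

Z_in ≈ 7.28 + j7.56 Ω

tan(βl) = tan(83.3°) = 8.51
Z_in = Z_0·(Z_L + jZ_0·tanβl)/(Z_0 + jZ_L·tanβl)
     = 50·(79 + j286)/(1240 + j672)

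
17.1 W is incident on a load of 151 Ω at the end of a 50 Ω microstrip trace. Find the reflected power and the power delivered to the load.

Γ = (151 − 50)/(151 + 50) = 0.502
|Γ|² = 0.252
P_refl = |Γ|²·P_inc = 4.32 W, P_del = (1 − |Γ|²)·P_inc = 12.8 W

P_reflected ≈ 4.32 W; P_delivered ≈ 12.8 W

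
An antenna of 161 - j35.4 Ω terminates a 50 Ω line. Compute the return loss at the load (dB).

Γ = (111 − j35.4)/(211 − j35.4), |Γ| = 0.545
RL = −20·log₁₀|Γ| = −20·log₁₀(0.545)

RL ≈ 5.28 dB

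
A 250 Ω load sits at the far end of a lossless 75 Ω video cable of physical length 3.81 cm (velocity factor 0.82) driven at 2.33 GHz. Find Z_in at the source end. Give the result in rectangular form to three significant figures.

λ = v/f = 0.82·c / 2.33 GHz = 0.106 m
βl = 2π·l/λ = 2π × 0.361 = 130°
tan(βl) = tan(130°) = -1.2
Z_in = Z_0·(Z_L + jZ_0·tanβl)/(Z_0 + jZ_L·tanβl)
     = 75·(250 − j89.7)/(75 − j299)

Z_in ≈ 36 + j53.7 Ω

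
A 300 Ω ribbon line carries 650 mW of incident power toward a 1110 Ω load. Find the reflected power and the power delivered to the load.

Γ = (1110 − 300)/(1110 + 300) = 0.574
|Γ|² = 0.33
P_refl = |Γ|²·P_inc = 215 mW, P_del = (1 − |Γ|²)·P_inc = 435 mW

P_reflected ≈ 215 mW; P_delivered ≈ 435 mW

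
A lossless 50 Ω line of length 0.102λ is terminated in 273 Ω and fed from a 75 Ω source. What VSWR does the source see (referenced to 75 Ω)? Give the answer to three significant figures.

VSWR ≈ 5.3

βl = 2π × 0.102 = 36.7°
tan(βl) = 0.746
Z_in = Z_0·(Z_L + jZ_0·tanβl)/(Z_0 + jZ_L·tanβl) = 24.2 − j61.1 Ω
Γ_s = (Z_in − Z_s)/(Z_in + Z_s) = (-50.8 − j61.1)/(99.2 − j61.1), |Γ_s| = 0.682
VSWR = (1 + |Γ_s|)/(1 − |Γ_s|)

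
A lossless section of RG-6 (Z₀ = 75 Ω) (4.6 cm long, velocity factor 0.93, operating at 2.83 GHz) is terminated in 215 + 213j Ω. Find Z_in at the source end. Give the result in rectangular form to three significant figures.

λ = v/f = 0.93·c / 2.83 GHz = 0.0986 m
βl = 2π·l/λ = 2π × 0.467 = 168°
tan(βl) = tan(168°) = -0.213
Z_in = Z_0·(Z_L + jZ_0·tanβl)/(Z_0 + jZ_L·tanβl)
     = 75·(215 + j197)/(120 − j45.8)

Z_in ≈ 76.2 + j152 Ω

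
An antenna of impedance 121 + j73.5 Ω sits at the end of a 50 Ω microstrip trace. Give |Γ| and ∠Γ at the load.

Γ ≈ 0.549 ∠ 22.7°

Γ = (Z_L − Z_0)/(Z_L + Z_0) = (71 + j73.5)/(171 + j73.5)
|Γ| = 102/186 = 0.549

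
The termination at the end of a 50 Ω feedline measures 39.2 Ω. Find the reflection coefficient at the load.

Γ = -0.121

Γ = (Z_L − Z_0)/(Z_L + Z_0) = (39.2 − 50)/(39.2 + 50) = -10.8/89.2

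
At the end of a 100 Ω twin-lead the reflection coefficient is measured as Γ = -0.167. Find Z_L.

Z_L ≈ 71.4 Ω

Z_L = Z_0·(1 + Γ)/(1 − Γ) = 100·(0.833)/(1.17)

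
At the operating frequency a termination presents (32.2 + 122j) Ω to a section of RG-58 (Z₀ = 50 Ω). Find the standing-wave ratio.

VSWR ≈ 11.4

Γ = (Z_L − Z_0)/(Z_L + Z_0) = (-17.8 + j122)/(82.2 + j122)
|Γ| = 123/147 = 0.838
VSWR = (1 + |Γ|)/(1 − |Γ|) = 1.84/0.162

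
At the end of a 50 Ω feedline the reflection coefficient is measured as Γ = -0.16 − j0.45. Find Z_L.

Z_L = Z_0·(1 + Γ)/(1 − Γ) = 50·(0.84 − j0.45)/(1.16 + j0.45)

Z_L ≈ 24.9 − j29.1 Ω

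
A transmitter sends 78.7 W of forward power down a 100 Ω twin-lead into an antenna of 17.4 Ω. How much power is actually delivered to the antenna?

P_delivered ≈ 39.7 W

Γ = (17.4 − 100)/(17.4 + 100) = -0.704
|Γ|² = 0.495
P_refl = |Γ|²·P_inc = 39 W, P_del = (1 − |Γ|²)·P_inc = 39.7 W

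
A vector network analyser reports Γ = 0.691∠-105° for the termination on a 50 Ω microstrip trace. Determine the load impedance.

Z_L = Z_0·(1 + Γ)/(1 − Γ) = 50·(0.821 − j0.667)/(1.18 + j0.667)

Z_L ≈ 14.2 − j36.4 Ω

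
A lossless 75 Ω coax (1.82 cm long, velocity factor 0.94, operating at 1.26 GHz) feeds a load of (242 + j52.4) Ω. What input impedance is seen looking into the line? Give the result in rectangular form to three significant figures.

λ = v/f = 0.94·c / 1.26 GHz = 0.224 m
βl = 2π·l/λ = 2π × 0.0813 = 29.3°
tan(βl) = tan(29.3°) = 0.561
Z_in = Z_0·(Z_L + jZ_0·tanβl)/(Z_0 + jZ_L·tanβl)
     = 75·(242 + j94.4)/(45.6 + j136)

Z_in ≈ 87.3 − j104 Ω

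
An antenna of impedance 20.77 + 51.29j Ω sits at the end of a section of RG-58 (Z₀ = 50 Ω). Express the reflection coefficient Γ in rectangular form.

Γ ≈ 0.0736 + j0.671

Γ = (Z_L − Z_0)/(Z_L + Z_0) = (-29.23 + j51.29)/(70.77 + j51.29)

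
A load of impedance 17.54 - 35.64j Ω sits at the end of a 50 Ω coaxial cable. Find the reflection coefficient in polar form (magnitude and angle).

Γ ≈ 0.631 ∠ -105°

Γ = (Z_L − Z_0)/(Z_L + Z_0) = (-32.46 − j35.64)/(67.54 − j35.64)
|Γ| = 48.2/76.4 = 0.631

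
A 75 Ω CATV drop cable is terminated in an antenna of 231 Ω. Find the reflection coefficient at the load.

Γ = (Z_L − Z_0)/(Z_L + Z_0) = (231 − 75)/(231 + 75) = 156/306

Γ = 0.51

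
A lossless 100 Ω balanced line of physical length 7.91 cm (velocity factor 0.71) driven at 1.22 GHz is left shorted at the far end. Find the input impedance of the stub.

Z_in ≈ −j30.4 Ω

λ = v/f = 0.71·c / 1.22 GHz = 0.175 m
βl = 2π·l/λ = 2π × 0.453 = 163°
tan(βl) = -0.304
For a shorted stub, Z_in = jZ_0·tan(βl)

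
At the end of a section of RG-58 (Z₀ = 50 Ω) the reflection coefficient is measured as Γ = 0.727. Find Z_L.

Z_L ≈ 316 Ω

Z_L = Z_0·(1 + Γ)/(1 − Γ) = 50·(1.73)/(0.273)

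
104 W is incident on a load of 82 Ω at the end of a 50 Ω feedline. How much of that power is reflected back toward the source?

Γ = (82 − 50)/(82 + 50) = 0.242
|Γ|² = 0.0588
P_refl = |Γ|²·P_inc = 6.11 W, P_del = (1 − |Γ|²)·P_inc = 97.9 W

P_reflected ≈ 6.11 W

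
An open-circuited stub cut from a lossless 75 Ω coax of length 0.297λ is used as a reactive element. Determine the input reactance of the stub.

βl = 2π × 0.297 = 107°
tan(βl) = -3.29
For an open-circuited stub, Z_in = −jZ_0·cot(βl) = −jZ_0/tan(βl)

X_in ≈ 22.8 Ω (inductive)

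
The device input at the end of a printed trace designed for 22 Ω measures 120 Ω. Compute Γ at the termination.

Γ = (Z_L − Z_0)/(Z_L + Z_0) = (120 − 22)/(120 + 22) = 98/142

Γ = 0.69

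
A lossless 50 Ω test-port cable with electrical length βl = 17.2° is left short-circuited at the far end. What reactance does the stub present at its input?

X_in ≈ 15.5 Ω (inductive)

tan(βl) = 0.31
For a short-circuited stub, Z_in = jZ_0·tan(βl)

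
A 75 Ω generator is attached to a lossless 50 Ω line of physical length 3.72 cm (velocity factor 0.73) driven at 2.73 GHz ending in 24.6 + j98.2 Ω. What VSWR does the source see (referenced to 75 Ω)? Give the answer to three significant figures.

VSWR ≈ 10.2

λ = v/f = 0.73·c / 2.73 GHz = 0.0802 m
βl = 2π·l/λ = 2π × 0.464 = 167°
tan(βl) = -0.232
Z_in = Z_0·(Z_L + jZ_0·tanβl)/(Z_0 + jZ_L·tanβl) = 12.2 + j60.5 Ω
Γ_s = (Z_in − Z_s)/(Z_in + Z_s) = (-62.8 + j60.5)/(87.2 + j60.5), |Γ_s| = 0.822
VSWR = (1 + |Γ_s|)/(1 − |Γ_s|)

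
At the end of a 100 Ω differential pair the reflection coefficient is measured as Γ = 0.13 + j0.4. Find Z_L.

Z_L ≈ 89.8 + j87.3 Ω

Z_L = Z_0·(1 + Γ)/(1 − Γ) = 100·(1.13 + j0.4)/(0.87 − j0.4)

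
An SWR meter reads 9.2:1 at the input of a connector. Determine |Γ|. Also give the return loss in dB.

|Γ| = (S − 1)/(S + 1) = (9.2 − 1)/(9.2 + 1) = 8.2/10.2
RL = −20·log₁₀|Γ| = −20·log₁₀(0.804)

|Γ| ≈ 0.804; return loss ≈ 1.9 dB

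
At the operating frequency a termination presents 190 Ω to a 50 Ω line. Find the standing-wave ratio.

VSWR ≈ 3.8

Γ = (190 − 50)/(190 + 50) = 0.583
VSWR = (1 + 0.583)/(1 − 0.583)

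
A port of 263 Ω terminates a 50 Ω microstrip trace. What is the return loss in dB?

RL ≈ 3.34 dB

Γ = (263 − 50)/(263 + 50) = 0.681
RL = −20·log₁₀|Γ| = −20·log₁₀(0.681)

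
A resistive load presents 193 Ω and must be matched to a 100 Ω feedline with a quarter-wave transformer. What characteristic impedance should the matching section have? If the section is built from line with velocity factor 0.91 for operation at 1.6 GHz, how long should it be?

Z_qwt ≈ 139 Ω; length ≈ 4.27 cm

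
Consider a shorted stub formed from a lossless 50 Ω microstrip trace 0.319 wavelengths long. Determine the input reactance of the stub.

X_in ≈ -108 Ω (capacitive)

βl = 2π × 0.319 = 115°
tan(βl) = -2.16
For a shorted stub, Z_in = jZ_0·tan(βl)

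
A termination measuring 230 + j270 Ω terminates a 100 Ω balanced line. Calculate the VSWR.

VSWR ≈ 5.73

Γ = (Z_L − Z_0)/(Z_L + Z_0) = (130 + j270)/(330 + j270)
|Γ| = 300/426 = 0.703
VSWR = (1 + |Γ|)/(1 − |Γ|) = 1.7/0.297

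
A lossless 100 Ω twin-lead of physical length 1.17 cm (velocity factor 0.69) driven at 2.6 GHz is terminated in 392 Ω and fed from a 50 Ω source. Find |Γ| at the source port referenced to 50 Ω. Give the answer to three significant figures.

λ = v/f = 0.69·c / 2.6 GHz = 0.0796 m
βl = 2π·l/λ = 2π × 0.147 = 52.9°
tan(βl) = 1.32
Z_in = Z_0·(Z_L + jZ_0·tanβl)/(Z_0 + jZ_L·tanβl) = 38.7 − j68.2 Ω
Γ_s = (Z_in − Z_s)/(Z_in + Z_s) = (-11.3 − j68.2)/(88.7 − j68.2), |Γ_s| = 0.618

|Γ| ≈ 0.618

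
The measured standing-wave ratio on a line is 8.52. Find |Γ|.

|Γ| = (S − 1)/(S + 1) = (8.52 − 1)/(8.52 + 1) = 7.52/9.52

|Γ| ≈ 0.79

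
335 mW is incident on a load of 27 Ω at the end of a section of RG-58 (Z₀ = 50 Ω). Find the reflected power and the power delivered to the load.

Γ = (27 − 50)/(27 + 50) = -0.299
|Γ|² = 0.0892
P_refl = |Γ|²·P_inc = 29.9 mW, P_del = (1 − |Γ|²)·P_inc = 305 mW

P_reflected ≈ 29.9 mW; P_delivered ≈ 305 mW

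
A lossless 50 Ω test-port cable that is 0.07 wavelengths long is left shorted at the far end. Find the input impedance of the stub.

βl = 2π × 0.07 = 25.2°
tan(βl) = 0.471
For a shorted stub, Z_in = jZ_0·tan(βl)

Z_in ≈ +j23.5 Ω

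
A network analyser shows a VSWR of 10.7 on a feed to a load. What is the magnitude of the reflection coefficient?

|Γ| ≈ 0.829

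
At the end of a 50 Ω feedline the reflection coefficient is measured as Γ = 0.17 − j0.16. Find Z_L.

Z_L = Z_0·(1 + Γ)/(1 − Γ) = 50·(1.17 − j0.16)/(0.83 + j0.16)

Z_L ≈ 66.2 − j22.4 Ω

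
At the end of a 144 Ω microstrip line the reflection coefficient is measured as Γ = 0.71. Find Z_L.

Z_L = Z_0·(1 + Γ)/(1 − Γ) = 144·(1.71)/(0.29)

Z_L ≈ 849 Ω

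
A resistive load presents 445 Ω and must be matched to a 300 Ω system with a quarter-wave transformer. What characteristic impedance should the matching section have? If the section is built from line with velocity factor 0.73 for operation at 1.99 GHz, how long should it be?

Z_qwt = √(Z_0·R_L) = √(300 × 445) = √133500
λ = 0.73·c/f = 0.11 m, so l = λ/4 = 0.0275 m

Z_qwt ≈ 365 Ω; length ≈ 2.75 cm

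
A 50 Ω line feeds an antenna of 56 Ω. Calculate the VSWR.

VSWR ≈ 1.12

For a purely resistive load, VSWR = R_L/Z_0 or Z_0/R_L (whichever > 1) = 56/50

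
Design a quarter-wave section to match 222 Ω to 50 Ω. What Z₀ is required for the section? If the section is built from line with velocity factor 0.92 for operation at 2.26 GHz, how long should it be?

Z_qwt ≈ 105 Ω; length ≈ 3.05 cm

Z_qwt = √(Z_0·R_L) = √(50 × 222) = √11100
λ = 0.92·c/f = 0.122 m, so l = λ/4 = 0.0305 m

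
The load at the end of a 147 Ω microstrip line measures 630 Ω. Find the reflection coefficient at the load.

Γ = (Z_L − Z_0)/(Z_L + Z_0) = (630 − 147)/(630 + 147) = 483/777

Γ = 0.622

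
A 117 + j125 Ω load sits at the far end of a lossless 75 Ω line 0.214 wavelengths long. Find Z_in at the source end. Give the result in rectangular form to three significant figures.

βl = 2π × 0.214 = 77°
tan(βl) = tan(77°) = 4.35
Z_in = Z_0·(Z_L + jZ_0·tanβl)/(Z_0 + jZ_L·tanβl)
     = 75·(117 + j451)/(-468 + j508)

Z_in ≈ 27.4 − j42.5 Ω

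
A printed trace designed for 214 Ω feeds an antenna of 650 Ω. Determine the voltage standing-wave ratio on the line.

VSWR ≈ 3.04

For a purely resistive load, VSWR = R_L/Z_0 or Z_0/R_L (whichever > 1) = 650/214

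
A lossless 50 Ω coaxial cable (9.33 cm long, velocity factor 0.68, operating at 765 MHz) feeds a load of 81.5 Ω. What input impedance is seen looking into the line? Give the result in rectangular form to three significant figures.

Z_in ≈ 39.1 + j18.9 Ω

λ = v/f = 0.68·c / 765 MHz = 0.267 m
βl = 2π·l/λ = 2π × 0.35 = 126°
tan(βl) = tan(126°) = -1.38
Z_in = Z_0·(Z_L + jZ_0·tanβl)/(Z_0 + jZ_L·tanβl)
     = 50·(81.5 − j68.9)/(50 − j112)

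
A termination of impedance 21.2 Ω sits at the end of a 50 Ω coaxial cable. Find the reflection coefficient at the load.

Γ = -0.404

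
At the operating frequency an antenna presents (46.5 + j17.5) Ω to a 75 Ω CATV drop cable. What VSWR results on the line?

VSWR ≈ 1.75

Γ = (Z_L − Z_0)/(Z_L + Z_0) = (-28.5 + j17.5)/(121.5 + j17.5)
|Γ| = 33.4/123 = 0.272
VSWR = (1 + |Γ|)/(1 − |Γ|) = 1.27/0.728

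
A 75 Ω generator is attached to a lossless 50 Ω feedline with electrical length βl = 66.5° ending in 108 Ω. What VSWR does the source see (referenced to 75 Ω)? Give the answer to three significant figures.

tan(βl) = 2.3
Z_in = Z_0·(Z_L + jZ_0·tanβl)/(Z_0 + jZ_L·tanβl) = 26.5 − j16.4 Ω
Γ_s = (Z_in − Z_s)/(Z_in + Z_s) = (-48.5 − j16.4)/(101 − j16.4), |Γ_s| = 0.499
VSWR = (1 + |Γ_s|)/(1 − |Γ_s|)

VSWR ≈ 2.99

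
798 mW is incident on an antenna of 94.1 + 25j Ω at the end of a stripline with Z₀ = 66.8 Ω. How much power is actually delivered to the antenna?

|Γ| = |(27.3 + j25)/(160.9 + j25)| = 0.227
|Γ|² = 0.0517
P_refl = |Γ|²·P_inc = 41.2 mW, P_del = (1 − |Γ|²)·P_inc = 757 mW

P_delivered ≈ 757 mW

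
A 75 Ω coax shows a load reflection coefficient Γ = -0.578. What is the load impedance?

Z_L = Z_0·(1 + Γ)/(1 − Γ) = 75·(0.422)/(1.58)

Z_L ≈ 20.1 Ω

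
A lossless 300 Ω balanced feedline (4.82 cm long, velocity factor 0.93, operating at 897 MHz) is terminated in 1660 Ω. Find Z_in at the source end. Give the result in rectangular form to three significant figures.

Z_in ≈ 78.1 − j194 Ω

λ = v/f = 0.93·c / 897 MHz = 0.311 m
βl = 2π·l/λ = 2π × 0.155 = 55.8°
tan(βl) = tan(55.8°) = 1.47
Z_in = Z_0·(Z_L + jZ_0·tanβl)/(Z_0 + jZ_L·tanβl)
     = 300·(1660 + j441)/(300 + j2440)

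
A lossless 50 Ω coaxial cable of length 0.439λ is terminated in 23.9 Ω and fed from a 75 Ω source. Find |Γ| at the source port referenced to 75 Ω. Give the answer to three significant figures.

βl = 2π × 0.439 = 158°
tan(βl) = -0.403
Z_in = Z_0·(Z_L + jZ_0·tanβl)/(Z_0 + jZ_L·tanβl) = 26.8 − j15 Ω
Γ_s = (Z_in − Z_s)/(Z_in + Z_s) = (-48.2 − j15)/(102 − j15), |Γ_s| = 0.491

|Γ| ≈ 0.491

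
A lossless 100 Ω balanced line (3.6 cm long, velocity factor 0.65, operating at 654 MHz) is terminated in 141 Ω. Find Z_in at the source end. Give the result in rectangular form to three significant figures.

λ = v/f = 0.65·c / 654 MHz = 0.298 m
βl = 2π·l/λ = 2π × 0.121 = 43.5°
tan(βl) = tan(43.5°) = 0.948
Z_in = Z_0·(Z_L + jZ_0·tanβl)/(Z_0 + jZ_L·tanβl)
     = 100·(141 + j94.8)/(100 + j134)

Z_in ≈ 96.1 − j33.6 Ω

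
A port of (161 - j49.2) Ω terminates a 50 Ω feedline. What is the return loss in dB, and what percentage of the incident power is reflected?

Γ = (111 − j49.2)/(211 − j49.2), |Γ| = 0.56
RL = −20·log₁₀(0.56) = 5.03 dB
P_refl/P_inc = |Γ|² = 0.314

RL ≈ 5.03 dB; 31.4% of incident power reflected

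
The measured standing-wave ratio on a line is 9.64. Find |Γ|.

|Γ| ≈ 0.812

|Γ| = (S − 1)/(S + 1) = (9.64 − 1)/(9.64 + 1) = 8.64/10.6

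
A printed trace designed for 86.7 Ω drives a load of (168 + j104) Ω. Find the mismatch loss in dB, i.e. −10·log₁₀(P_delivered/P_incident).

Γ = (81.3 + j104)/(254.7 + j104), |Γ| = 0.48
|Γ|² = 0.23, so P_del/P_inc = 1 − |Γ|² = 0.77
ML = −10·log₁₀(1 − |Γ|²)

mismatch loss ≈ 1.14 dB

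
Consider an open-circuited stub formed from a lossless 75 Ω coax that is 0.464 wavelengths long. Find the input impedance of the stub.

βl = 2π × 0.464 = 167°
tan(βl) = -0.23
For an open-circuited stub, Z_in = −jZ_0·cot(βl) = −jZ_0/tan(βl)

Z_in ≈ +j326 Ω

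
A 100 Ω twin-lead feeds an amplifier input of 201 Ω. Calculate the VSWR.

VSWR ≈ 2.01

For a purely resistive load, VSWR = R_L/Z_0 or Z_0/R_L (whichever > 1) = 201/100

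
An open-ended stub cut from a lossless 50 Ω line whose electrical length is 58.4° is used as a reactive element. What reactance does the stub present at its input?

tan(βl) = 1.63
For an open-ended stub, Z_in = −jZ_0·cot(βl) = −jZ_0/tan(βl)

X_in ≈ -30.8 Ω (capacitive)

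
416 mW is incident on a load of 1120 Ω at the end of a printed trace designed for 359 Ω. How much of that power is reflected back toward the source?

Γ = (1120 − 359)/(1120 + 359) = 0.515
|Γ|² = 0.265
P_refl = |Γ|²·P_inc = 110 mW, P_del = (1 − |Γ|²)·P_inc = 306 mW

P_reflected ≈ 110 mW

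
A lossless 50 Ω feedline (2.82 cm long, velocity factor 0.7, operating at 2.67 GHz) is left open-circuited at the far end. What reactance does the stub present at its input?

X_in ≈ 40.6 Ω (inductive)

λ = v/f = 0.7·c / 2.67 GHz = 0.0787 m
βl = 2π·l/λ = 2π × 0.359 = 129°
tan(βl) = -1.23
For an open-circuited stub, Z_in = −jZ_0·cot(βl) = −jZ_0/tan(βl)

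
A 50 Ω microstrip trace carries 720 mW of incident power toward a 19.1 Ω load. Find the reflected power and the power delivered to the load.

Γ = (19.1 − 50)/(19.1 + 50) = -0.447
|Γ|² = 0.2
P_refl = |Γ|²·P_inc = 144 mW, P_del = (1 − |Γ|²)·P_inc = 576 mW

P_reflected ≈ 144 mW; P_delivered ≈ 576 mW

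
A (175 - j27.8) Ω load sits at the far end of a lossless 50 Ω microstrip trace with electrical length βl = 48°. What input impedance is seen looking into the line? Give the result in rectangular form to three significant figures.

Z_in ≈ 22 − j35.8 Ω

tan(βl) = tan(48°) = 1.11
Z_in = Z_0·(Z_L + jZ_0·tanβl)/(Z_0 + jZ_L·tanβl)
     = 50·(175 + j27.7)/(80.9 + j194)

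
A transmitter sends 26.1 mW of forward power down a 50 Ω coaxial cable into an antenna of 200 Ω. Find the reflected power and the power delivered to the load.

Γ = (200 − 50)/(200 + 50) = 0.6
|Γ|² = 0.36
P_refl = |Γ|²·P_inc = 9.4 mW, P_del = (1 − |Γ|²)·P_inc = 16.7 mW

P_reflected ≈ 9.4 mW; P_delivered ≈ 16.7 mW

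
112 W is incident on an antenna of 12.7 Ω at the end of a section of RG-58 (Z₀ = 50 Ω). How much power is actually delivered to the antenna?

Γ = (12.7 − 50)/(12.7 + 50) = -0.595
|Γ|² = 0.354
P_refl = |Γ|²·P_inc = 39.6 W, P_del = (1 − |Γ|²)·P_inc = 72.4 W

P_delivered ≈ 72.4 W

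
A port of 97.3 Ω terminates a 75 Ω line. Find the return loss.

RL ≈ 17.8 dB

Γ = (97.3 − 75)/(97.3 + 75) = 0.129
RL = −20·log₁₀|Γ| = −20·log₁₀(0.129)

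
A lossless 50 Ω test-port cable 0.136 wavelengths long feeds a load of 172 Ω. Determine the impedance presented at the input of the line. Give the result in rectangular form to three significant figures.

Z_in ≈ 24 − j37.4 Ω

βl = 2π × 0.136 = 49°
tan(βl) = tan(49°) = 1.15
Z_in = Z_0·(Z_L + jZ_0·tanβl)/(Z_0 + jZ_L·tanβl)
     = 50·(172 + j57.4)/(50 + j198)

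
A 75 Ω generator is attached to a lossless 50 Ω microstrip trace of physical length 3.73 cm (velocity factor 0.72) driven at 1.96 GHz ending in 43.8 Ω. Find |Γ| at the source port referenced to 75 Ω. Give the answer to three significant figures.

|Γ| ≈ 0.182

λ = v/f = 0.72·c / 1.96 GHz = 0.11 m
βl = 2π·l/λ = 2π × 0.338 = 122°
tan(βl) = -1.61
Z_in = Z_0·(Z_L + jZ_0·tanβl)/(Z_0 + jZ_L·tanβl) = 52.6 − j6.26 Ω
Γ_s = (Z_in − Z_s)/(Z_in + Z_s) = (-22.4 − j6.26)/(128 − j6.26), |Γ_s| = 0.182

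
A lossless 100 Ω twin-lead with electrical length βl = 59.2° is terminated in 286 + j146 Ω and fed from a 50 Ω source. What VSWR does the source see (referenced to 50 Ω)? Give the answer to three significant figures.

VSWR ≈ 4.22

tan(βl) = 1.68
Z_in = Z_0·(Z_L + jZ_0·tanβl)/(Z_0 + jZ_L·tanβl) = 43.4 − j72.7 Ω
Γ_s = (Z_in − Z_s)/(Z_in + Z_s) = (-6.57 − j72.7)/(93.4 − j72.7), |Γ_s| = 0.617
VSWR = (1 + |Γ_s|)/(1 − |Γ_s|)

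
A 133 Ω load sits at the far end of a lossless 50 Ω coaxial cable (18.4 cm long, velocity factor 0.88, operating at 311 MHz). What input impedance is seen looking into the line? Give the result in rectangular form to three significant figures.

λ = v/f = 0.88·c / 311 MHz = 0.849 m
βl = 2π·l/λ = 2π × 0.217 = 78°
tan(βl) = tan(78°) = 4.72
Z_in = Z_0·(Z_L + jZ_0·tanβl)/(Z_0 + jZ_L·tanβl)
     = 50·(133 + j236)/(50 + j627)

Z_in ≈ 19.5 − j9.04 Ω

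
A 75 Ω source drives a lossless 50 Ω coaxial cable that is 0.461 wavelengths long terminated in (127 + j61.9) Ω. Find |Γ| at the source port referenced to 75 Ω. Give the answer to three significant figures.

βl = 2π × 0.461 = 166°
tan(βl) = -0.25
Z_in = Z_0·(Z_L + jZ_0·tanβl)/(Z_0 + jZ_L·tanβl) = 63.7 + j68.6 Ω
Γ_s = (Z_in − Z_s)/(Z_in + Z_s) = (-11.3 + j68.6)/(139 + j68.6), |Γ_s| = 0.449

|Γ| ≈ 0.449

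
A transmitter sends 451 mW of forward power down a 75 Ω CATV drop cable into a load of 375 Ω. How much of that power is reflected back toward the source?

P_reflected ≈ 200 mW

Γ = (375 − 75)/(375 + 75) = 0.667
|Γ|² = 0.444
P_refl = |Γ|²·P_inc = 200 mW, P_del = (1 − |Γ|²)·P_inc = 251 mW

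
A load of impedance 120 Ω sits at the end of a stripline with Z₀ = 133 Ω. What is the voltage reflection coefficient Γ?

Γ = -0.0514

Γ = (Z_L − Z_0)/(Z_L + Z_0) = (120 − 133)/(120 + 133) = -13/253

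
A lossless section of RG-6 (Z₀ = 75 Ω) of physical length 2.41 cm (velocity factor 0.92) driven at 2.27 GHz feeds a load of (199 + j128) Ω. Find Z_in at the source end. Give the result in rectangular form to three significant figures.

Z_in ≈ 24.9 − j38.1 Ω

λ = v/f = 0.92·c / 2.27 GHz = 0.122 m
βl = 2π·l/λ = 2π × 0.198 = 71.4°
tan(βl) = tan(71.4°) = 2.96
Z_in = Z_0·(Z_L + jZ_0·tanβl)/(Z_0 + jZ_L·tanβl)
     = 75·(199 + j350)/(-304 + j590)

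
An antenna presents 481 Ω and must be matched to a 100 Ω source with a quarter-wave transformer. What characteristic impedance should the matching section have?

Z_qwt ≈ 219 Ω

Z_qwt = √(Z_0·R_L) = √(100 × 481) = √48100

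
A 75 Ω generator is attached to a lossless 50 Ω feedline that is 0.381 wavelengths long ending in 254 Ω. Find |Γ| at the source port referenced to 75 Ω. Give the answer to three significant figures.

βl = 2π × 0.381 = 137°
tan(βl) = -0.927
Z_in = Z_0·(Z_L + jZ_0·tanβl)/(Z_0 + jZ_L·tanβl) = 20.4 + j49.6 Ω
Γ_s = (Z_in − Z_s)/(Z_in + Z_s) = (-54.6 + j49.6)/(95.4 + j49.6), |Γ_s| = 0.686

|Γ| ≈ 0.686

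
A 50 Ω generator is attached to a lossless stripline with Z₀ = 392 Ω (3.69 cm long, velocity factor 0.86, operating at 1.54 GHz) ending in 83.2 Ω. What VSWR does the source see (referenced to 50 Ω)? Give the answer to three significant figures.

VSWR ≈ 35.7

λ = v/f = 0.86·c / 1.54 GHz = 0.168 m
βl = 2π·l/λ = 2π × 0.22 = 79.3°
tan(βl) = 5.29
Z_in = Z_0·(Z_L + jZ_0·tanβl)/(Z_0 + jZ_L·tanβl) = 1070 + j876 Ω
Γ_s = (Z_in − Z_s)/(Z_in + Z_s) = (1020 + j876)/(1120 + j876), |Γ_s| = 0.946
VSWR = (1 + |Γ_s|)/(1 − |Γ_s|)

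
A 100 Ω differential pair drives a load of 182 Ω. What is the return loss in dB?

RL ≈ 10.7 dB

Γ = (182 − 100)/(182 + 100) = 0.291
RL = −20·log₁₀|Γ| = −20·log₁₀(0.291)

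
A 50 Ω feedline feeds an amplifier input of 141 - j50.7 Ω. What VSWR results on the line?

VSWR ≈ 3.23

Γ = (Z_L − Z_0)/(Z_L + Z_0) = (91 − j50.7)/(191 − j50.7)
|Γ| = 104/198 = 0.527
VSWR = (1 + |Γ|)/(1 − |Γ|) = 1.53/0.473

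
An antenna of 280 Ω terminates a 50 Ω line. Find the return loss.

RL ≈ 3.14 dB

Γ = (280 − 50)/(280 + 50) = 0.697
RL = −20·log₁₀|Γ| = −20·log₁₀(0.697)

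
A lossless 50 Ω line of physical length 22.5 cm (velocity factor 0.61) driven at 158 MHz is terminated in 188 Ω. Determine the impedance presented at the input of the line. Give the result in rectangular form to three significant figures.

Z_in ≈ 14.9 − j16.8 Ω

λ = v/f = 0.61·c / 158 MHz = 1.16 m
βl = 2π·l/λ = 2π × 0.194 = 69.9°
tan(βl) = tan(69.9°) = 2.74
Z_in = Z_0·(Z_L + jZ_0·tanβl)/(Z_0 + jZ_L·tanβl)
     = 50·(188 + j137)/(50 + j515)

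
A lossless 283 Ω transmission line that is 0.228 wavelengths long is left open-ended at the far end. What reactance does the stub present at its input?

X_in ≈ -39.4 Ω (capacitive)

βl = 2π × 0.228 = 82.1°
tan(βl) = 7.19
For an open-ended stub, Z_in = −jZ_0·cot(βl) = −jZ_0/tan(βl)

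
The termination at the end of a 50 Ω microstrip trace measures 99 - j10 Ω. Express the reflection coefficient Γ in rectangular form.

Γ = (Z_L − Z_0)/(Z_L + Z_0) = (49 − j10)/(149 − j10)

Γ ≈ 0.332 − j0.0448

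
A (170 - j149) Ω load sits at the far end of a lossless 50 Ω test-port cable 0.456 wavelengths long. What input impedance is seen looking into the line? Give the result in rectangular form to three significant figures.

Z_in ≈ 192 + j145 Ω

βl = 2π × 0.456 = 164°
tan(βl) = tan(164°) = -0.284
Z_in = Z_0·(Z_L + jZ_0·tanβl)/(Z_0 + jZ_L·tanβl)
     = 50·(170 − j163)/(7.72 − j48.2)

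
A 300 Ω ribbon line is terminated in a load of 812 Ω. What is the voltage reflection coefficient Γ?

Γ = (Z_L − Z_0)/(Z_L + Z_0) = (812 − 300)/(812 + 300) = 512/1112

Γ = 0.46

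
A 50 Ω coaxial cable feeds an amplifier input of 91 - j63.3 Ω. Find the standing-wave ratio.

VSWR ≈ 2.91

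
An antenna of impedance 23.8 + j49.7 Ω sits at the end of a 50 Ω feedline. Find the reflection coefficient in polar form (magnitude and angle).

Γ = (Z_L − Z_0)/(Z_L + Z_0) = (-26.2 + j49.7)/(73.8 + j49.7)
|Γ| = 56.2/89 = 0.631

Γ ≈ 0.631 ∠ 83.8°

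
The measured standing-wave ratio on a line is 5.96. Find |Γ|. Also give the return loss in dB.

|Γ| = (S − 1)/(S + 1) = (5.96 − 1)/(5.96 + 1) = 4.96/6.96
RL = −20·log₁₀|Γ| = −20·log₁₀(0.713)

|Γ| ≈ 0.713; return loss ≈ 2.94 dB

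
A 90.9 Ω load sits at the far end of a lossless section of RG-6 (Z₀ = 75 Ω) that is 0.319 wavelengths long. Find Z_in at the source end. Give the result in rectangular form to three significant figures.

βl = 2π × 0.319 = 115°
tan(βl) = tan(115°) = -2.16
Z_in = Z_0·(Z_L + jZ_0·tanβl)/(Z_0 + jZ_L·tanβl)
     = 75·(90.9 − j162)/(75 − j196)

Z_in ≈ 65.6 + j9.67 Ω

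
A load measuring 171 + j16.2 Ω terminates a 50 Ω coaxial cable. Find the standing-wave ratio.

VSWR ≈ 3.45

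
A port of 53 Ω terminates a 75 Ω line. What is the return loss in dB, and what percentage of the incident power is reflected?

RL ≈ 15.3 dB; 2.95% of incident power reflected

Γ = (53 − 75)/(53 + 75) = -0.172
RL = −20·log₁₀(0.172) = 15.3 dB
P_refl/P_inc = |Γ|² = 0.0295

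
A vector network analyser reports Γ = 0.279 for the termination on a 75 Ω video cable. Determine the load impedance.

Z_L = Z_0·(1 + Γ)/(1 − Γ) = 75·(1.28)/(0.721)

Z_L ≈ 133 Ω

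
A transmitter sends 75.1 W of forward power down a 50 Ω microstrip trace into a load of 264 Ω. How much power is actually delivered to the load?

Γ = (264 − 50)/(264 + 50) = 0.682
|Γ|² = 0.464
P_refl = |Γ|²·P_inc = 34.9 W, P_del = (1 − |Γ|²)·P_inc = 40.2 W

P_delivered ≈ 40.2 W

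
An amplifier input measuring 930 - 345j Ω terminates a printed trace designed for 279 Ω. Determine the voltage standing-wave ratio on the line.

Γ = (Z_L − Z_0)/(Z_L + Z_0) = (651 − j345)/(1209 − j345)
|Γ| = 737/1260 = 0.586
VSWR = (1 + |Γ|)/(1 − |Γ|) = 1.59/0.414

VSWR ≈ 3.83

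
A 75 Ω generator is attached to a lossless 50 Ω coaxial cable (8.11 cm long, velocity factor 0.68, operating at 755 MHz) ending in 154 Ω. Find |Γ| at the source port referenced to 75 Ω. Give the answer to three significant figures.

λ = v/f = 0.68·c / 755 MHz = 0.27 m
βl = 2π·l/λ = 2π × 0.3 = 108°
tan(βl) = -3.07
Z_in = Z_0·(Z_L + jZ_0·tanβl)/(Z_0 + jZ_L·tanβl) = 17.8 + j14.4 Ω
Γ_s = (Z_in − Z_s)/(Z_in + Z_s) = (-57.2 + j14.4)/(92.8 + j14.4), |Γ_s| = 0.629

|Γ| ≈ 0.629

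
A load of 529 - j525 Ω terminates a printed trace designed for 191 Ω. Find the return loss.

RL ≈ 3.09 dB

Γ = (338 − j525)/(720 − j525), |Γ| = 0.701
RL = −20·log₁₀|Γ| = −20·log₁₀(0.701)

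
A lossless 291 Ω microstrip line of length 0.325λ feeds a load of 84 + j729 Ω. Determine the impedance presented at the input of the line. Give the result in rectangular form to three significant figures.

Z_in ≈ 11.5 + j27.8 Ω

βl = 2π × 0.325 = 117°
tan(βl) = tan(117°) = -1.96
Z_in = Z_0·(Z_L + jZ_0·tanβl)/(Z_0 + jZ_L·tanβl)
     = 291·(84 + j158)/(1720 − j165)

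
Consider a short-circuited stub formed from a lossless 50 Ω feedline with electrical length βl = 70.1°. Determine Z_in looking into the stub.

tan(βl) = 2.76
For a short-circuited stub, Z_in = jZ_0·tan(βl)

Z_in ≈ +j138 Ω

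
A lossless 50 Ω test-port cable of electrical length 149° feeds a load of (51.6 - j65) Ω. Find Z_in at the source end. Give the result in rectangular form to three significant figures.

Z_in ≈ 162 + j25.9 Ω

tan(βl) = tan(149°) = -0.601
Z_in = Z_0·(Z_L + jZ_0·tanβl)/(Z_0 + jZ_L·tanβl)
     = 50·(51.6 − j95)/(10.9 − j31)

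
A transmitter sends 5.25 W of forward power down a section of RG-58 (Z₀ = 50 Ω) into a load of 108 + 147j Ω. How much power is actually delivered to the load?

P_delivered ≈ 2.43 W

|Γ| = |(58 + j147)/(158 + j147)| = 0.732
|Γ|² = 0.536
P_refl = |Γ|²·P_inc = 2.82 W, P_del = (1 − |Γ|²)·P_inc = 2.43 W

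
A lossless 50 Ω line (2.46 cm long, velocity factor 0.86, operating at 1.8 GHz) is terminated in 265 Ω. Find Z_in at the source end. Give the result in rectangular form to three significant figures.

Z_in ≈ 12 − j25.6 Ω

λ = v/f = 0.86·c / 1.8 GHz = 0.143 m
βl = 2π·l/λ = 2π × 0.172 = 61.8°
tan(βl) = tan(61.8°) = 1.86
Z_in = Z_0·(Z_L + jZ_0·tanβl)/(Z_0 + jZ_L·tanβl)
     = 50·(265 + j93.2)/(50 + j494)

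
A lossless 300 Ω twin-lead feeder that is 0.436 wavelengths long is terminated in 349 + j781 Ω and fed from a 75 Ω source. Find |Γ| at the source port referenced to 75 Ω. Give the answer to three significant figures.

βl = 2π × 0.436 = 157°
tan(βl) = -0.425
Z_in = Z_0·(Z_L + jZ_0·tanβl)/(Z_0 + jZ_L·tanβl) = 88 + j331 Ω
Γ_s = (Z_in − Z_s)/(Z_in + Z_s) = (13 + j331)/(163 + j331), |Γ_s| = 0.898

|Γ| ≈ 0.898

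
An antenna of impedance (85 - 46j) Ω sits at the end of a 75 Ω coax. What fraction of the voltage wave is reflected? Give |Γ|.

Γ = (Z_L − Z_0)/(Z_L + Z_0) = (10 − j46)/(160 − j46)
|Γ| = 47.1/166

|Γ| ≈ 0.283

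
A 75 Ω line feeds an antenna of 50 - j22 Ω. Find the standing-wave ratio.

VSWR ≈ 1.71

Γ = (Z_L − Z_0)/(Z_L + Z_0) = (-25 − j22)/(125 − j22)
|Γ| = 33.3/127 = 0.262
VSWR = (1 + |Γ|)/(1 − |Γ|) = 1.26/0.738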